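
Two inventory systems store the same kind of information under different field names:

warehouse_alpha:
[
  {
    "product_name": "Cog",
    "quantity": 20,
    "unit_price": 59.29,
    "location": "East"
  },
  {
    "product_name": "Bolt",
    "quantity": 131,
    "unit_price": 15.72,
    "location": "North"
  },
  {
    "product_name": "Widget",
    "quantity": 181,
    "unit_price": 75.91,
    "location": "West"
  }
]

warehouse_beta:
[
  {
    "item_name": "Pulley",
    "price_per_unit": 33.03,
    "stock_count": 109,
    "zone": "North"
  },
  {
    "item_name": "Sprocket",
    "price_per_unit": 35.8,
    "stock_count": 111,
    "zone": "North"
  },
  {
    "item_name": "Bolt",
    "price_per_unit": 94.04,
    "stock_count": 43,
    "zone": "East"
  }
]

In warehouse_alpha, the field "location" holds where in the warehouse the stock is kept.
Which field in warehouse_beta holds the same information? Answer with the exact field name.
zone

In warehouse_alpha, "location" holds where in the warehouse the stock is kept.
The fields in warehouse_beta are: "item_name", "price_per_unit", "stock_count", "zone".
"zone" is the match: the name refers to the same concept and its values are area labels (e.g. 'East', 'North').
The other fields ("item_name", "price_per_unit", "stock_count") hold different kinds of data.

So "location" in warehouse_alpha corresponds to "zone" in warehouse_beta.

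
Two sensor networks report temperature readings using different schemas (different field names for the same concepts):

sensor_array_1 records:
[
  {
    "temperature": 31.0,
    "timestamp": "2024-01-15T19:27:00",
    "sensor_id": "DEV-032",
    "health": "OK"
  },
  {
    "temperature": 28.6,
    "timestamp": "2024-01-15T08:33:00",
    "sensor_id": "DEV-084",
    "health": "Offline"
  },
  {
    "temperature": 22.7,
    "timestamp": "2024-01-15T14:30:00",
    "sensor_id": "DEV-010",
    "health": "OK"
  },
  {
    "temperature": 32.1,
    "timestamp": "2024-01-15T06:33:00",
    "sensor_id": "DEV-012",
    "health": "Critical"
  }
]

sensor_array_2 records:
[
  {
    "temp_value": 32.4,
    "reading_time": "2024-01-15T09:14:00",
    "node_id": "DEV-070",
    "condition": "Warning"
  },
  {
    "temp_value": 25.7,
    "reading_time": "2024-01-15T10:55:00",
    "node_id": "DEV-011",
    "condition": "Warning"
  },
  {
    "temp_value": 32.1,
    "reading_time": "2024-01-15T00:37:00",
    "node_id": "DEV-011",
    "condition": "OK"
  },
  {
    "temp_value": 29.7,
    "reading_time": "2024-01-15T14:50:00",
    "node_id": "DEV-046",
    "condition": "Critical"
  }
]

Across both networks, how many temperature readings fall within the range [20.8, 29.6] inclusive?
3

Schema mapping: "temperature" (sensor_array_1) = "temp_value" (sensor_array_2) = temperature

Readings in [20.8, 29.6] from sensor_array_1: 2
Readings in [20.8, 29.6] from sensor_array_2: 1

Total count: 2 + 1 = 3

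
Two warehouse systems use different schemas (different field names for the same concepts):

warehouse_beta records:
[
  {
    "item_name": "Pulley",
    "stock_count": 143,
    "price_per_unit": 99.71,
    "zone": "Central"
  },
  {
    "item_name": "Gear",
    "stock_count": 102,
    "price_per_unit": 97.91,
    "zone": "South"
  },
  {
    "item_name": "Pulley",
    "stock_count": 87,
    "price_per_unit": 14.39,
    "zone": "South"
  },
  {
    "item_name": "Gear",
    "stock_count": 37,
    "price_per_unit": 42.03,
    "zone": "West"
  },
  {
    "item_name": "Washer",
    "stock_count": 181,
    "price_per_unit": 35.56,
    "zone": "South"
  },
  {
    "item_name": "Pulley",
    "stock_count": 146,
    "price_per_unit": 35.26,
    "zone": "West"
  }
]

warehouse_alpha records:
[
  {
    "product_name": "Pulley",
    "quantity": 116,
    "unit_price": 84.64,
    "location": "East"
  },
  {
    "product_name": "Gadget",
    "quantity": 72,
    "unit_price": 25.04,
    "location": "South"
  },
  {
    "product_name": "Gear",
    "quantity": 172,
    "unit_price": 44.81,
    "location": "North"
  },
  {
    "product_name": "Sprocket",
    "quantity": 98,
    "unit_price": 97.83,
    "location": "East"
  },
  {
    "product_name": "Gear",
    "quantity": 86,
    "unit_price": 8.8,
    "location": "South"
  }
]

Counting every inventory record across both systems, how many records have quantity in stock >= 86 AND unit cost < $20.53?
2

Schema mappings:
- "stock_count" (warehouse_beta) = "quantity" (warehouse_alpha) = quantity
- "price_per_unit" (warehouse_beta) = "unit_price" (warehouse_alpha) = unit cost

Records meeting both conditions in warehouse_beta: 1
Records meeting both conditions in warehouse_alpha: 1

Total: 1 + 1 = 2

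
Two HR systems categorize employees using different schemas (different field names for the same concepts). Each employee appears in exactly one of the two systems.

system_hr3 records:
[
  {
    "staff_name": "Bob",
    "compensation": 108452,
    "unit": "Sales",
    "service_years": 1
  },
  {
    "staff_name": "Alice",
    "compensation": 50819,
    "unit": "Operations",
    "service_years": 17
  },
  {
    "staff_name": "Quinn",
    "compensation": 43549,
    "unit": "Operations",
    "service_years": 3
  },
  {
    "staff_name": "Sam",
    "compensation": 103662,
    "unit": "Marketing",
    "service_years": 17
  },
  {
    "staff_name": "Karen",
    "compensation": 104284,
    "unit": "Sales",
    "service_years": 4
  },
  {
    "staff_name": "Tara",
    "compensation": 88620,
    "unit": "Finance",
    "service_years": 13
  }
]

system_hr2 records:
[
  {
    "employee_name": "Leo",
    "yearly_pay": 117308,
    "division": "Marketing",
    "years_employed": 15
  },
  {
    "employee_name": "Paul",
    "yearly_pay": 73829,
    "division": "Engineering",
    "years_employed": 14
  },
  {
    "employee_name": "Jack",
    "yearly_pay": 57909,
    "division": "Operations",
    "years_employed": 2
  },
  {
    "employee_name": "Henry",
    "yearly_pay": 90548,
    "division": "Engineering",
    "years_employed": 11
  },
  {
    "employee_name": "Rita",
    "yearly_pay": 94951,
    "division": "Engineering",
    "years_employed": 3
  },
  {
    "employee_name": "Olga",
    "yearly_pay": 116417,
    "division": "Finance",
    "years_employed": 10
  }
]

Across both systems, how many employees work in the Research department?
0

Schema mapping: "unit" (system_hr3) = "division" (system_hr2) = department

Research employees in system_hr3: 0
Research employees in system_hr2: 0

Total in Research: 0 + 0 = 0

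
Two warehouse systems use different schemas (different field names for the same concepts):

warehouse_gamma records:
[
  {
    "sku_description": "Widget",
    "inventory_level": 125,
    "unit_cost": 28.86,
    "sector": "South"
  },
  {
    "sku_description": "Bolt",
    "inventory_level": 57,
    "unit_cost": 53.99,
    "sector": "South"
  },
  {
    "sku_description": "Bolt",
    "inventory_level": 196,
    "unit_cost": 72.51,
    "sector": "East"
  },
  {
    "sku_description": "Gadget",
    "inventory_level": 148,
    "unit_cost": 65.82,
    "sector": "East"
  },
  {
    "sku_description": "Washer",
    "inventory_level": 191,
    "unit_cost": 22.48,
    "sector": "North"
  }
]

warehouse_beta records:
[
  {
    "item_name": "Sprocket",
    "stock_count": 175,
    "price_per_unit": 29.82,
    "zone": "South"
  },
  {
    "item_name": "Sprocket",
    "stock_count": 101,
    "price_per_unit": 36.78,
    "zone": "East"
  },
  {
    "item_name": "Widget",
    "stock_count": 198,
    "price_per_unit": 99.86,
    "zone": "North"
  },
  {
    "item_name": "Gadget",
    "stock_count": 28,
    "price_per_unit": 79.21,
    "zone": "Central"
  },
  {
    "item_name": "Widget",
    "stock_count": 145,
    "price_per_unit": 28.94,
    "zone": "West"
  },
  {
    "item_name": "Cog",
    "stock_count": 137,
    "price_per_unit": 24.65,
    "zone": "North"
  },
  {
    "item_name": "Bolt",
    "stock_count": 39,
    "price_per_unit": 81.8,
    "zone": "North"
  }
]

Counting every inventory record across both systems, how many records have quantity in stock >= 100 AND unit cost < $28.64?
2

Schema mappings:
- "inventory_level" (warehouse_gamma) = "stock_count" (warehouse_beta) = quantity
- "unit_cost" (warehouse_gamma) = "price_per_unit" (warehouse_beta) = unit cost

Records meeting both conditions in warehouse_gamma: 1
Records meeting both conditions in warehouse_beta: 1

Total: 1 + 1 = 2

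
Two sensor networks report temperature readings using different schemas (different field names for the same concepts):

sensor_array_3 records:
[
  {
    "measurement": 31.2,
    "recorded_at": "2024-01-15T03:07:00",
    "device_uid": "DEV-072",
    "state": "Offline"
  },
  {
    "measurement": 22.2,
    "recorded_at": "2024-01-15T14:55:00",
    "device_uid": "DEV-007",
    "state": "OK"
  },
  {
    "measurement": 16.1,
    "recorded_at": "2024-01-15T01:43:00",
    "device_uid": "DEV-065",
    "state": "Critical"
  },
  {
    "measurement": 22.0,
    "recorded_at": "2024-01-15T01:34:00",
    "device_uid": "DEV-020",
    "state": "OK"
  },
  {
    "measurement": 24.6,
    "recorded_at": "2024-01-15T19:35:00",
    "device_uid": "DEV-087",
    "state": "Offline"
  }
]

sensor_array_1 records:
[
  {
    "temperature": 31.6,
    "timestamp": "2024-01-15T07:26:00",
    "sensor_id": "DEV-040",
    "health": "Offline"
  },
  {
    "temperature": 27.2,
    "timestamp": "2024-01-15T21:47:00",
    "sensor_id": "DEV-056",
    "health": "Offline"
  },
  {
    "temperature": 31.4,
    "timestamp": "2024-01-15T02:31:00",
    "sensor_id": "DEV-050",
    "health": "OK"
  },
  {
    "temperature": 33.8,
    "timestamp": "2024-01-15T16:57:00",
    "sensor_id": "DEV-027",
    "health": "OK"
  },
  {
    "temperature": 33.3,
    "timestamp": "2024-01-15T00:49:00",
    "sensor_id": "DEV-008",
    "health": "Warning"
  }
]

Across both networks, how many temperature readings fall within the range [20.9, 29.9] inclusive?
4

Schema mapping: "measurement" (sensor_array_3) = "temperature" (sensor_array_1) = temperature

Readings in [20.9, 29.9] from sensor_array_3: 3
Readings in [20.9, 29.9] from sensor_array_1: 1

Total count: 3 + 1 = 4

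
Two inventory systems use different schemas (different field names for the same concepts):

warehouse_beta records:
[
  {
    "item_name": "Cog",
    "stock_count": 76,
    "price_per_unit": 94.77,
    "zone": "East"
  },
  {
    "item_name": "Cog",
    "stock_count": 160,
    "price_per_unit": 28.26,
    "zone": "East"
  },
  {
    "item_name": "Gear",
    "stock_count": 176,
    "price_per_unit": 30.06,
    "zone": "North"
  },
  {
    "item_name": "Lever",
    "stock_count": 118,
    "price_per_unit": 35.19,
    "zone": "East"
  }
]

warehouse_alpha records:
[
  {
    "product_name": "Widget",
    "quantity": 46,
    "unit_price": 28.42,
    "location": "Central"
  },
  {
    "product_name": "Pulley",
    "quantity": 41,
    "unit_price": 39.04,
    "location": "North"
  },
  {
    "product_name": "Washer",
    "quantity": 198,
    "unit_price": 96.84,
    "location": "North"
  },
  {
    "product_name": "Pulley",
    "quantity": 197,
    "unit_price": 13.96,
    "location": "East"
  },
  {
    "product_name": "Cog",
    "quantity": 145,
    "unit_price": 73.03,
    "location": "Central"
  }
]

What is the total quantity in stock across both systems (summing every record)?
1157

To reconcile these schemas, identify the field holding the quantity in stock in each system:
1. In warehouse_beta it is "stock_count"
2. In warehouse_alpha it is "quantity"

From warehouse_beta: 76 + 160 + 176 + 118 = 530
From warehouse_alpha: 46 + 41 + 198 + 197 + 145 = 627

Total: 530 + 627 = 1157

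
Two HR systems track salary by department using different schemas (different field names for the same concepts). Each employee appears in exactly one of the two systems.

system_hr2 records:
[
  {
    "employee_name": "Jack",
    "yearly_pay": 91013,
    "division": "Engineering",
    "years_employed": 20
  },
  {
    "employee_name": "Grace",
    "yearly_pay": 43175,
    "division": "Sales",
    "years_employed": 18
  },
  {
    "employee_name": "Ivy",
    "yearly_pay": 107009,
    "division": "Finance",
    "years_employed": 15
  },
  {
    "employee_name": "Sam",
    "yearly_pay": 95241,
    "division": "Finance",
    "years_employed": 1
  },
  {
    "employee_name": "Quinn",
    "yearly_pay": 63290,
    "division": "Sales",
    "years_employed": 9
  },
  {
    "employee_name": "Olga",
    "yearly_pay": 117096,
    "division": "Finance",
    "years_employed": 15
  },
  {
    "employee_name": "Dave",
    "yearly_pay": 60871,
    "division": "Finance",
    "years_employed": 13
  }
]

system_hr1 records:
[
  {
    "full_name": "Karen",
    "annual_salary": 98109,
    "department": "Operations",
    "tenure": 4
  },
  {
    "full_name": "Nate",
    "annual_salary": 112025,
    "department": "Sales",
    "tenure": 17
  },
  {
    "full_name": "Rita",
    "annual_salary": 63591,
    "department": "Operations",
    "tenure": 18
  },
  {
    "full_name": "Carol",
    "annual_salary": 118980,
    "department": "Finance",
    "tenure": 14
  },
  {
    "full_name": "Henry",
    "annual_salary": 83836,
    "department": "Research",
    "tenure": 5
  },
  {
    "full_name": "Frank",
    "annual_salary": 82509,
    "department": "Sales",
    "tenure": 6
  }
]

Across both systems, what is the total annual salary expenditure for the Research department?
83836

Schema mappings:
- "division" (system_hr2) = "department" (system_hr1) = department
- "yearly_pay" (system_hr2) = "annual_salary" (system_hr1) = salary

Research salaries from system_hr2: 0
Research salaries from system_hr1: 83836

Total: 0 + 83836 = 83836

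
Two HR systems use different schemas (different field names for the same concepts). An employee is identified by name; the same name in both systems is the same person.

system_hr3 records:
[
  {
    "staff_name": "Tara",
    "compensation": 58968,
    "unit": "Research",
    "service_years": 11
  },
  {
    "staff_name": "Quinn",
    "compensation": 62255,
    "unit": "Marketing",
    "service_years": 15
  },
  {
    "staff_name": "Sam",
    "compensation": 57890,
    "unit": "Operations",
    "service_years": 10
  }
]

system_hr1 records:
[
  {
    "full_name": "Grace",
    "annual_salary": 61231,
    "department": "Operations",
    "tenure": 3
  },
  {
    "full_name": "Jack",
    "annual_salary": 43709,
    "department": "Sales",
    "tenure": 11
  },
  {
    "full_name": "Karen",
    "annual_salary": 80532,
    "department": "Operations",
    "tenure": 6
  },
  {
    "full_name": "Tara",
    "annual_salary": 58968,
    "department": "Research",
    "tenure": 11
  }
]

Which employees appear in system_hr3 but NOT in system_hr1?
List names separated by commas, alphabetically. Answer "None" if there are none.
Quinn, Sam

Schema mapping: "staff_name" (system_hr3) = "full_name" (system_hr1) = employee name

Names in system_hr3: ['Quinn', 'Sam', 'Tara']
Names in system_hr1: ['Grace', 'Jack', 'Karen', 'Tara']

In system_hr3 but not system_hr1: ['Quinn', 'Sam']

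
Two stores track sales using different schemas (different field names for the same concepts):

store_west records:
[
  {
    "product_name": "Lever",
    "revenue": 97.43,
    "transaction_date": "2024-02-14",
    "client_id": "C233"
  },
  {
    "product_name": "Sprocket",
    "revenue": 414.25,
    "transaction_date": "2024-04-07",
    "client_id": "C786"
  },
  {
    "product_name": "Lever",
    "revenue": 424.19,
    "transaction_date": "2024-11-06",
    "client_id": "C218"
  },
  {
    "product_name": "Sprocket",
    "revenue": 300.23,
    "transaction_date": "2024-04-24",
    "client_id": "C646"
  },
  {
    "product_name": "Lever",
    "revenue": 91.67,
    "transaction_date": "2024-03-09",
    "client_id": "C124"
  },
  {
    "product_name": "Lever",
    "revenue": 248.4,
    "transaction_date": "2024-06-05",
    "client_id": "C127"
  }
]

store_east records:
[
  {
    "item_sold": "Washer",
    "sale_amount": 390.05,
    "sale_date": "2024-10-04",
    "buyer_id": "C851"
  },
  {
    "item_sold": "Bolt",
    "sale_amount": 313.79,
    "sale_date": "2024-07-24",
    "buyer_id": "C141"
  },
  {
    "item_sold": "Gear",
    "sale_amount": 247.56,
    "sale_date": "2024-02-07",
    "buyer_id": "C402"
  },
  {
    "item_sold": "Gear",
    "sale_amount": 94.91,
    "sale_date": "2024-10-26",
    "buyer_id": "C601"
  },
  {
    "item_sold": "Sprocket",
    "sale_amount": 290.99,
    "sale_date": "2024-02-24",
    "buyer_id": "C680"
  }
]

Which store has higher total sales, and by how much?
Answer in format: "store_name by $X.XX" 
store_west by $238.87

Schema mapping: "revenue" (store_west) = "sale_amount" (store_east) = sale amount

Total for store_west: 1576.17
Total for store_east: 1337.30

Difference: |1576.17 - 1337.30| = 238.87
store_west has higher sales by $238.87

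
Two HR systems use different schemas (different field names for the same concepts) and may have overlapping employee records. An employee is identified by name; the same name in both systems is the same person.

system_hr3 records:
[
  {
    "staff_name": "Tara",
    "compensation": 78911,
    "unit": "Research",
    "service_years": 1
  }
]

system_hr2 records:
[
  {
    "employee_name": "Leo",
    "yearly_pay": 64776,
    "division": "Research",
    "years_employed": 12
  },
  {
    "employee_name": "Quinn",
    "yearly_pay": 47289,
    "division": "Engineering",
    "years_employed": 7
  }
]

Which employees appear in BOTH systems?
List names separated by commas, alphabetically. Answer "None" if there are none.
None

Schema mapping: "staff_name" (system_hr3) = "employee_name" (system_hr2) = employee name

Names in system_hr3: ['Tara']
Names in system_hr2: ['Leo', 'Quinn']

Intersection: None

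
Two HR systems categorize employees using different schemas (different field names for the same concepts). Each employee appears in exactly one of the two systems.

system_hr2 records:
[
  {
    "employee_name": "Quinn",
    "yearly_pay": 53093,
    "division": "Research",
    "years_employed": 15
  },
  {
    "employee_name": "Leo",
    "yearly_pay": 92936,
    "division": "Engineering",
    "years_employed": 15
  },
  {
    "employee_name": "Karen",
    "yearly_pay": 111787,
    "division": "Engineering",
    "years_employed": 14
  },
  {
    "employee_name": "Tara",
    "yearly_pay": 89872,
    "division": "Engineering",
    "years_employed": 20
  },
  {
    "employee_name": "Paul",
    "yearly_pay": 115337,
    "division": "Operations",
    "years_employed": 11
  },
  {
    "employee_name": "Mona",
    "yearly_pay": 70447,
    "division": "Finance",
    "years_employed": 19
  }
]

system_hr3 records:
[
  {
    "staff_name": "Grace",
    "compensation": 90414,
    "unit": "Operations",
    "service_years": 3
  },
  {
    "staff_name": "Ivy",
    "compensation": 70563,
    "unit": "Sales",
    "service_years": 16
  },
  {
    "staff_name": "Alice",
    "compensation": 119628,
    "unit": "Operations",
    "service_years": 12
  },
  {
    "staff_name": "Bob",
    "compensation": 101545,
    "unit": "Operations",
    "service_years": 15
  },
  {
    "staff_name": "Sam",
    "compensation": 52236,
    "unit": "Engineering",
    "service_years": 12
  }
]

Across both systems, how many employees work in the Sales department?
1

Schema mapping: "division" (system_hr2) = "unit" (system_hr3) = department

Sales employees in system_hr2: 0
Sales employees in system_hr3: 1

Total in Sales: 0 + 1 = 1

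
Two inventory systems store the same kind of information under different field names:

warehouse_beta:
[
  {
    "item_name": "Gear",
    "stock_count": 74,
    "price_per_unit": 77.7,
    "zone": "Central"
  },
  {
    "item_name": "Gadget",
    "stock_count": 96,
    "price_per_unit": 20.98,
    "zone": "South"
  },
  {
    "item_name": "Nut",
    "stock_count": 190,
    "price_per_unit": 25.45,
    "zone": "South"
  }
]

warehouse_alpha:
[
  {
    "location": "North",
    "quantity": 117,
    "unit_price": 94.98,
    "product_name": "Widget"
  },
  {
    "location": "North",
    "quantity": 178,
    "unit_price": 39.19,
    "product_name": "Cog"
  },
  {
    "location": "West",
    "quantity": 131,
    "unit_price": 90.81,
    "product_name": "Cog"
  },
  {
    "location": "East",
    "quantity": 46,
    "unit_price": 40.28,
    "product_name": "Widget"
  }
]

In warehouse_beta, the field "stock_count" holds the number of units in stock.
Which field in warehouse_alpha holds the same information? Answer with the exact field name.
quantity

In warehouse_beta, "stock_count" holds the number of units in stock.
The fields in warehouse_alpha are: "location", "quantity", "unit_price", "product_name".
"quantity" is the match: the name refers to the same concept and its values are whole-number counts (e.g. 117, 178).
The other fields ("location", "unit_price", "product_name") hold different kinds of data.

So "stock_count" in warehouse_beta corresponds to "quantity" in warehouse_alpha.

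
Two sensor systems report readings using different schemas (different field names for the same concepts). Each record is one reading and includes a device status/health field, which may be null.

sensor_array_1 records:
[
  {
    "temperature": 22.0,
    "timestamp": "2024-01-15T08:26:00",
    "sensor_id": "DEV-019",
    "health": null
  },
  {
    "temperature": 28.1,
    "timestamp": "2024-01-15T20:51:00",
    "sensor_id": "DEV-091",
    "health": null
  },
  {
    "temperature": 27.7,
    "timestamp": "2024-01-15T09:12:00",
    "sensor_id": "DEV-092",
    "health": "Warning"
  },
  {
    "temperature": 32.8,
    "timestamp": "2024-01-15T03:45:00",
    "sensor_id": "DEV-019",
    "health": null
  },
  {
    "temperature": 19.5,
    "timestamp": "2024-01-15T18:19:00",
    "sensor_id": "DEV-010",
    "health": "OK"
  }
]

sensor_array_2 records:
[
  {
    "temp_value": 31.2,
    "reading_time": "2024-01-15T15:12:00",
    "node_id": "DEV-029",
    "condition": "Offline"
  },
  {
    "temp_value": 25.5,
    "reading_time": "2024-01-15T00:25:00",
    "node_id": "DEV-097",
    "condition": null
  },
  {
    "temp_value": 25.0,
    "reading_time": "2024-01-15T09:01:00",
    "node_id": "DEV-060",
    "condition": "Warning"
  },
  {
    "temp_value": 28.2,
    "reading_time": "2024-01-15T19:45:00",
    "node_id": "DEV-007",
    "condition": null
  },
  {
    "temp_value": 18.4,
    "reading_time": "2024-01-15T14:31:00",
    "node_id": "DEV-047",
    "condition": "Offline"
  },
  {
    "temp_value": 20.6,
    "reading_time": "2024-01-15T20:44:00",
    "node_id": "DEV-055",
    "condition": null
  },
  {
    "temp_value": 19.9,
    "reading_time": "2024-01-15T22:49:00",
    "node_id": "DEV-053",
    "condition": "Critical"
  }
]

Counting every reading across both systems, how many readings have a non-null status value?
6

Schema mapping: "health" (sensor_array_1) = "condition" (sensor_array_2) = status

Non-null in sensor_array_1: 2
Non-null in sensor_array_2: 4

Total non-null: 2 + 4 = 6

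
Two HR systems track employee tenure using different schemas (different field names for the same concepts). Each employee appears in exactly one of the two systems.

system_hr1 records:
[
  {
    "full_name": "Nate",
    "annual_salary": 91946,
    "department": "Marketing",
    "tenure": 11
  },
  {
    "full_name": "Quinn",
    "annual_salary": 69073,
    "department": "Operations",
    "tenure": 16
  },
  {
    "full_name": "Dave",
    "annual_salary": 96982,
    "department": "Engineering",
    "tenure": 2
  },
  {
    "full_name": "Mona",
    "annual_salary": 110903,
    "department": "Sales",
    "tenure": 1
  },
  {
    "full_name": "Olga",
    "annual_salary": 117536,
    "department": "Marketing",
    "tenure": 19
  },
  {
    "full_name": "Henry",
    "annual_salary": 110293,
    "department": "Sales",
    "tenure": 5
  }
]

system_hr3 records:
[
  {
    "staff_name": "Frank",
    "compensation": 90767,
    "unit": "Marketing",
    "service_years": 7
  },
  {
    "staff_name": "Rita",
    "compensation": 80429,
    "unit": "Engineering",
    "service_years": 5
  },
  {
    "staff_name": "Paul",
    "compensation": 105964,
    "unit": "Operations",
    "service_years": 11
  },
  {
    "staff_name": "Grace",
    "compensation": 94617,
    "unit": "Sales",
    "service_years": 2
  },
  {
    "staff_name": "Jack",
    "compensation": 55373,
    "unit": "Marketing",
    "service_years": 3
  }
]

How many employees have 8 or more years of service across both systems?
4

Reconcile schemas: "tenure" (system_hr1) = "service_years" (system_hr3) = years of service

From system_hr1: 3 employees with >= 8 years
From system_hr3: 1 employees with >= 8 years

Total: 3 + 1 = 4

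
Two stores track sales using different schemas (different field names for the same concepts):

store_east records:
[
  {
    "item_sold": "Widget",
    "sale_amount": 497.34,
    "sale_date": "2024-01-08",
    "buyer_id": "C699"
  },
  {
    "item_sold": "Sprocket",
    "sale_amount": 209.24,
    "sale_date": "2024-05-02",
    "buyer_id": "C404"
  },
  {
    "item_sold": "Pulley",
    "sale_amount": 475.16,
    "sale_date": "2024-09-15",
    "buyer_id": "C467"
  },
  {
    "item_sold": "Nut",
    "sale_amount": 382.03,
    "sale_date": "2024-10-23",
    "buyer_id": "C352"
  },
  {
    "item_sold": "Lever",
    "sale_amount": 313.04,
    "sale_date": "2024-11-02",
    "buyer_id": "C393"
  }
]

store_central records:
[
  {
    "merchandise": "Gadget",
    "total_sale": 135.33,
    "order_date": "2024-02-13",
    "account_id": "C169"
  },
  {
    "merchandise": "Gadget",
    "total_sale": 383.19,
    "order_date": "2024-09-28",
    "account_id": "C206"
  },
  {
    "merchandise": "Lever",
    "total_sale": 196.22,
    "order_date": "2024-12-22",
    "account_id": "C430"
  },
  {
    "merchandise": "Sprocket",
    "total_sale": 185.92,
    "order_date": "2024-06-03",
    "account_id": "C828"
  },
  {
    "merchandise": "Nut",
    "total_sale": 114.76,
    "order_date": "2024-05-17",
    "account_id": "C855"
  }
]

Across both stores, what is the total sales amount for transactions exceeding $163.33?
2642.14

Schema mapping: "sale_amount" (store_east) = "total_sale" (store_central) = sale amount

Sum of sales > $163.33 in store_east: 1876.81
Sum of sales > $163.33 in store_central: 765.33

Total: 1876.81 + 765.33 = 2642.14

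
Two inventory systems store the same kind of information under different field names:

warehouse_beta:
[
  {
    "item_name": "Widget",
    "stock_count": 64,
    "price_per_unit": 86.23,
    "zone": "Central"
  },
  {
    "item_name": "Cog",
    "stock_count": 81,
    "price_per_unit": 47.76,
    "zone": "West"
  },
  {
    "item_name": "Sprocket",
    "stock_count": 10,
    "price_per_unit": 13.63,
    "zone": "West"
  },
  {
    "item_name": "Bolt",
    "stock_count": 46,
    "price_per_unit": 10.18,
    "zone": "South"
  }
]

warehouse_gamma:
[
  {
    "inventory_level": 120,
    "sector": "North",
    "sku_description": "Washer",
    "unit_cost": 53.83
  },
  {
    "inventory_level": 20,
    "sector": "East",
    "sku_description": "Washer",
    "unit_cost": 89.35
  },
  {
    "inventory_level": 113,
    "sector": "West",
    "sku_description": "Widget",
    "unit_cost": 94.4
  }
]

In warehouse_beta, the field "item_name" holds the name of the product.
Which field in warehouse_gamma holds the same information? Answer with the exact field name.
sku_description

In warehouse_beta, "item_name" holds the name of the product.
The fields in warehouse_gamma are: "inventory_level", "sector", "sku_description", "unit_cost".
"sku_description" is the match: the name refers to the same concept and its values are product-name strings (e.g. 'Washer', 'Widget').
The other fields ("inventory_level", "sector", "unit_cost") hold different kinds of data.

So "item_name" in warehouse_beta corresponds to "sku_description" in warehouse_gamma.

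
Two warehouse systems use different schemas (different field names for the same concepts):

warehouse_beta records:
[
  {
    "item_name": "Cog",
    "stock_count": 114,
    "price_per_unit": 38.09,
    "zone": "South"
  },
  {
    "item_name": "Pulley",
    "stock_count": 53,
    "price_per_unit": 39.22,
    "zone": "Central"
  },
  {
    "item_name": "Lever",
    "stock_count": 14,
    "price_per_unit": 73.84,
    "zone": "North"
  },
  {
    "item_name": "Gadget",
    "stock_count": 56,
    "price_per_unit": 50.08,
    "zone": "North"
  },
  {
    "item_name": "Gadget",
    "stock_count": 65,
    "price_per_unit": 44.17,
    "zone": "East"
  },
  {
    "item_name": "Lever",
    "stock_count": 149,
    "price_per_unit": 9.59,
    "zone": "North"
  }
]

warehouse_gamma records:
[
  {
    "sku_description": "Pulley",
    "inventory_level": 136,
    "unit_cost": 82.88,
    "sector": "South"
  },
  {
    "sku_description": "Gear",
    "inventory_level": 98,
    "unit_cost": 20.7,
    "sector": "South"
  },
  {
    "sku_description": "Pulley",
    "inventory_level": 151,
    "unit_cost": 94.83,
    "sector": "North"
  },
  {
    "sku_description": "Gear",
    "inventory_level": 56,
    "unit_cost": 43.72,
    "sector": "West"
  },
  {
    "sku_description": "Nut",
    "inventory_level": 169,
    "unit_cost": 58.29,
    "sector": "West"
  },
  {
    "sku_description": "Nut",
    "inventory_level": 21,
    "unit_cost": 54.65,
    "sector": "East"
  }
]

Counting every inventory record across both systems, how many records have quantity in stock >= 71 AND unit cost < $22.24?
2

Schema mappings:
- "stock_count" (warehouse_beta) = "inventory_level" (warehouse_gamma) = quantity
- "price_per_unit" (warehouse_beta) = "unit_cost" (warehouse_gamma) = unit cost

Records meeting both conditions in warehouse_beta: 1
Records meeting both conditions in warehouse_gamma: 1

Total: 1 + 1 = 2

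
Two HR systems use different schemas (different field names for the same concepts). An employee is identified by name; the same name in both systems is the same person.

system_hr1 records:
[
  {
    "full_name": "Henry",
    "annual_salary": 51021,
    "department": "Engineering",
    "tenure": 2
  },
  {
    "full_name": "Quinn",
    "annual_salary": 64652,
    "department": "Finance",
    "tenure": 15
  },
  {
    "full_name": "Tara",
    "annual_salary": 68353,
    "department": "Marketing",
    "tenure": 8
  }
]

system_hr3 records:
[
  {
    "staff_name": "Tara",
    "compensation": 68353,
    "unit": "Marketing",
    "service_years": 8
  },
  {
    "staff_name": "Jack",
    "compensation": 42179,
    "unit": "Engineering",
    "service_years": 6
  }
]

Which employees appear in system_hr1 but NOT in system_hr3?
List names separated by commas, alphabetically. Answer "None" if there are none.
Henry, Quinn

Schema mapping: "full_name" (system_hr1) = "staff_name" (system_hr3) = employee name

Names in system_hr1: ['Henry', 'Quinn', 'Tara']
Names in system_hr3: ['Jack', 'Tara']

In system_hr1 but not system_hr3: ['Henry', 'Quinn']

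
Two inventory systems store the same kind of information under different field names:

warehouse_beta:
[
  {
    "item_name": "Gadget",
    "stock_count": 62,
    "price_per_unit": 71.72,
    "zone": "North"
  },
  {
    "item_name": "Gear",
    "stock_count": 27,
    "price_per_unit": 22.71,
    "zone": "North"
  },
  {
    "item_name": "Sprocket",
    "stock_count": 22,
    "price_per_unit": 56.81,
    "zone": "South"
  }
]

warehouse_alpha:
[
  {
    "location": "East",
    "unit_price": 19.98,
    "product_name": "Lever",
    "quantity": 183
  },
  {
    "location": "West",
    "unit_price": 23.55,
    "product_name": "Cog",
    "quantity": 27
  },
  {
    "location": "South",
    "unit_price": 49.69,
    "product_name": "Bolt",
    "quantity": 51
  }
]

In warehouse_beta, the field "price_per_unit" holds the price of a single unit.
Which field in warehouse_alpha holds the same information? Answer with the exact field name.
unit_price

In warehouse_beta, "price_per_unit" holds the price of a single unit.
The fields in warehouse_alpha are: "location", "unit_price", "product_name", "quantity".
"unit_price" is the match: the name refers to the same concept and its values are decimal currency amounts (e.g. 19.98, 23.55).
The other fields ("location", "product_name", "quantity") hold different kinds of data.

So "price_per_unit" in warehouse_beta corresponds to "unit_price" in warehouse_alpha.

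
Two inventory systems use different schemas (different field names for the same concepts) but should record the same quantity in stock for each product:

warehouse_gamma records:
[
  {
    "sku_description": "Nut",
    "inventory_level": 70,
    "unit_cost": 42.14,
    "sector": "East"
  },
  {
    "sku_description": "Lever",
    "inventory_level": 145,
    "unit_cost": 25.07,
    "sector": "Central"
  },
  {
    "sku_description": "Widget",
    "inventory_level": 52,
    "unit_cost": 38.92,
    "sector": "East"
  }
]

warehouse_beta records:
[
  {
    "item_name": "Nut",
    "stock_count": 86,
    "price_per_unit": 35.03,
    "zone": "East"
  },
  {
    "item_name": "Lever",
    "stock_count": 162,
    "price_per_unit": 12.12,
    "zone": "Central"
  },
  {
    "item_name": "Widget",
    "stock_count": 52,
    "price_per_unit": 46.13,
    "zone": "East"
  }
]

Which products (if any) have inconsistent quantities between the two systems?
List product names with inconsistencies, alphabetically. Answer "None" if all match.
Lever, Nut

Schema mappings:
- "sku_description" (warehouse_gamma) = "item_name" (warehouse_beta) = product name
- "inventory_level" (warehouse_gamma) = "stock_count" (warehouse_beta) = quantity

Comparison:
  Nut: 70 vs 86 - MISMATCH
  Lever: 145 vs 162 - MISMATCH
  Widget: 52 vs 52 - MATCH

Products with inconsistencies: Lever, Nut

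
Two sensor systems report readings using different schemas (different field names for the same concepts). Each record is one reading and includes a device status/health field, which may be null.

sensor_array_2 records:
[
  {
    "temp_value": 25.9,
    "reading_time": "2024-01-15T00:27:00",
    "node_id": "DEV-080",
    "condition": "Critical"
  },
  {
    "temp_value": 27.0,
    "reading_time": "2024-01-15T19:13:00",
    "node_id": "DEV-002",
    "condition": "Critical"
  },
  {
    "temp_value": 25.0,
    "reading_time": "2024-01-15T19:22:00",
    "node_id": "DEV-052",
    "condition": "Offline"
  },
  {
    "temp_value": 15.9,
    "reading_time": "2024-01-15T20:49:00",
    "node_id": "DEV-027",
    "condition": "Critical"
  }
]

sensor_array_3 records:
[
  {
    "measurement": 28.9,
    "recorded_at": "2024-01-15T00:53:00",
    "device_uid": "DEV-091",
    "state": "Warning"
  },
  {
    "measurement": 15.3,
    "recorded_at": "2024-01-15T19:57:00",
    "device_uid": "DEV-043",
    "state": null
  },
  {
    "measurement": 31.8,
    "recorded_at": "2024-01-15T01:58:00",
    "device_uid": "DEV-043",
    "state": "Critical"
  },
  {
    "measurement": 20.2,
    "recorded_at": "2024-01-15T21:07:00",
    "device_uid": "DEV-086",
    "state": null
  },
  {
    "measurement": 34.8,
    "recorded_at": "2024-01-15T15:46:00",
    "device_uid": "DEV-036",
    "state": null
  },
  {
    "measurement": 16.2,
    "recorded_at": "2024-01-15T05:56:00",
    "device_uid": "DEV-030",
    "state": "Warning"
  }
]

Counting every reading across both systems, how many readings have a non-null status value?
7

Schema mapping: "condition" (sensor_array_2) = "state" (sensor_array_3) = status

Non-null in sensor_array_2: 4
Non-null in sensor_array_3: 3

Total non-null: 4 + 3 = 7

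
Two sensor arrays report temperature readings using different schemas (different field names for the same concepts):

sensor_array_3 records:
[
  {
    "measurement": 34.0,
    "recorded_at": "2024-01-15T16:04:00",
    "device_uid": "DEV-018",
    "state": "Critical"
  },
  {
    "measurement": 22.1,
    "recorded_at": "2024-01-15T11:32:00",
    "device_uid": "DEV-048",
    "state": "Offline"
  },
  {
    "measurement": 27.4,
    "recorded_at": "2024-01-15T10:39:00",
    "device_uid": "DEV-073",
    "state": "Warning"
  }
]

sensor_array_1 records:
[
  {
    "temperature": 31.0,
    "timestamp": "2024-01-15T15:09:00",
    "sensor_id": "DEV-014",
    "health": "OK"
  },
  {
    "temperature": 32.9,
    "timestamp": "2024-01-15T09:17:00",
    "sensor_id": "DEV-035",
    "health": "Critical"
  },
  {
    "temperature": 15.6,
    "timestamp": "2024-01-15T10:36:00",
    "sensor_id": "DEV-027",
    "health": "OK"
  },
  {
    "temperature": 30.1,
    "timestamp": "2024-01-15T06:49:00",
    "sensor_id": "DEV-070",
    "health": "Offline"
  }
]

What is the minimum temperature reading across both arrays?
15.6

Schema mapping: "measurement" (sensor_array_3) = "temperature" (sensor_array_1) = temperature reading

Minimum in sensor_array_3: 22.1
Minimum in sensor_array_1: 15.6

Overall minimum: min(22.1, 15.6) = 15.6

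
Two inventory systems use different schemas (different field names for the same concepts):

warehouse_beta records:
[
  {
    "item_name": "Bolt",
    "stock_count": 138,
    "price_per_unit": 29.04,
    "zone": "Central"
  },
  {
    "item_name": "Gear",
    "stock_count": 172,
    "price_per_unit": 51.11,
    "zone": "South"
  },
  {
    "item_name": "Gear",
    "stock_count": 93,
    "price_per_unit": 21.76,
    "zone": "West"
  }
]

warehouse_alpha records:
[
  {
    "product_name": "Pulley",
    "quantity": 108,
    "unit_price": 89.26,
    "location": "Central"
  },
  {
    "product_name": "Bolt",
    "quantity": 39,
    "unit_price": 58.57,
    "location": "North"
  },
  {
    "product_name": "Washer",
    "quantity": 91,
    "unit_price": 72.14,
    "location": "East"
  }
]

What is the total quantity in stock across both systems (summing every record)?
641

To reconcile these schemas, identify the field holding the quantity in stock in each system:
1. In warehouse_beta it is "stock_count"
2. In warehouse_alpha it is "quantity"

From warehouse_beta: 138 + 172 + 93 = 403
From warehouse_alpha: 108 + 39 + 91 = 238

Total: 403 + 238 = 641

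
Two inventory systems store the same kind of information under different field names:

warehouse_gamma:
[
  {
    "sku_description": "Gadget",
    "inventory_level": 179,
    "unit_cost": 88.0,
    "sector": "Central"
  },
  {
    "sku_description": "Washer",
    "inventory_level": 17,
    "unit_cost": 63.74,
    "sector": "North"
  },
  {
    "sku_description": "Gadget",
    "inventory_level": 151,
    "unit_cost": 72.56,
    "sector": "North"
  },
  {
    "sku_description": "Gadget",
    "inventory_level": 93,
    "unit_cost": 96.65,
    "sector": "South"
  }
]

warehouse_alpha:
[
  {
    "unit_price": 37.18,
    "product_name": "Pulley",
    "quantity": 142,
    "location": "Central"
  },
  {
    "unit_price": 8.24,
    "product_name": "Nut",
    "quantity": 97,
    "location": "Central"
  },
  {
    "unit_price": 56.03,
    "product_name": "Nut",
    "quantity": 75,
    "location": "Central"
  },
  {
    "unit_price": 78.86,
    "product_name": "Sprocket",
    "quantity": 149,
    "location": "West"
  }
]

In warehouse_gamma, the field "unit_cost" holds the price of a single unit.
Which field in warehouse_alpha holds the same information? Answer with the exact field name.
unit_price

In warehouse_gamma, "unit_cost" holds the price of a single unit.
The fields in warehouse_alpha are: "unit_price", "product_name", "quantity", "location".
"unit_price" is the match: the name refers to the same concept and its values are decimal currency amounts (e.g. 37.18, 8.24).
The other fields ("product_name", "quantity", "location") hold different kinds of data.

So "unit_cost" in warehouse_gamma corresponds to "unit_price" in warehouse_alpha.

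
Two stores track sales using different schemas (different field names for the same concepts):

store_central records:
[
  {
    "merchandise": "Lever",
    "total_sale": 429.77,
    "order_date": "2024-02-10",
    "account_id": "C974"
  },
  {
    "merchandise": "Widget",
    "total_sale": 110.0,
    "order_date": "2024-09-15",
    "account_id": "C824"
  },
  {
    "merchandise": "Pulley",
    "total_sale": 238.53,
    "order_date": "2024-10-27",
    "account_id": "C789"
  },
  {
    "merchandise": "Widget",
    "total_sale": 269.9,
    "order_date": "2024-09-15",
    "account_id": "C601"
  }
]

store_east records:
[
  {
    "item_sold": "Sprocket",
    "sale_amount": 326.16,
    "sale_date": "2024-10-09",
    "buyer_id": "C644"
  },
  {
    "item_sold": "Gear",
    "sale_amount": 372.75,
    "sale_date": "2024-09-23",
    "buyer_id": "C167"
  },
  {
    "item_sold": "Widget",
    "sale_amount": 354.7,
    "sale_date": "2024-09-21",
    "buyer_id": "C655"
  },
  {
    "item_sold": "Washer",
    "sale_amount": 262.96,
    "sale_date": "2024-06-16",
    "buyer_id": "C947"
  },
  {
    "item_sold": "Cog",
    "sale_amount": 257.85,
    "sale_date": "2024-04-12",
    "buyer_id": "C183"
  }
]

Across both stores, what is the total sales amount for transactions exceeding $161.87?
2512.62

Schema mapping: "total_sale" (store_central) = "sale_amount" (store_east) = sale amount

Sum of sales > $161.87 in store_central: 938.2
Sum of sales > $161.87 in store_east: 1574.42

Total: 938.2 + 1574.42 = 2512.62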